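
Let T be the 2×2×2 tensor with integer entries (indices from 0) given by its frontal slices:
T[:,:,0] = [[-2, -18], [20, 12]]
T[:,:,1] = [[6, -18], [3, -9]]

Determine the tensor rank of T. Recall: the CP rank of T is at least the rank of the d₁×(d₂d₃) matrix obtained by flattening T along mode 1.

Lower bound: the mode-1 unfolding of T (rows indexed by i, columns by (j,k) = (0,0), (0,1), (1,0), (1,1)) is [[-2, 6, -18, -18], [20, 3, 12, -9]].
There the 2×2 minor on rows i ∈ {0, 1}, columns (j,k) ∈ {(0,0), (0,1)} is det [[-2, 6], [20, 3]] = -126 ≠ 0, so this unfolding has rank ≥ 2; CP rank is at least every unfolding rank, so rank(T) ≥ 2. (This is only a lower bound: in general the CP rank may exceed every unfolding rank, so we still need to exhibit 2 rank-1 terms summing to T.)
Upper bound — finding two terms. Write S_k = T[:,:,k] for the frontal slices: S₀ = [[-2, -18], [20, 12]], S₁ = [[6, -18], [3, -9]].
If T = a₁ ⊗ b₁ ⊗ c₁ + a₂ ⊗ b₂ ⊗ c₂ then each S_k = c₁[k]·a₁b₁ᵀ + c₂[k]·a₂b₂ᵀ. S₀ and S₁ are linearly independent, so a₁b₁ᵀ and a₂b₂ᵀ must span the same plane of matrices: they are the rank-1 matrices of the form x·S₀ + y·S₁.
det(x·S₀ + y·S₁) is 336·x² + 504·xy = 168·(2·x + 3·y)(x), vanishing at (x:y) = (3:-2) and (0:1).
M₁ = 3·S₀ − 2·S₁ = [[-18, -18], [54, 54]] = (-18)·(1, -3)(1, 1)ᵀ and M₂ = S₁ = [[6, -18], [3, -9]] = 3·(2, 1)(1, -3)ᵀ, so take a₁ = (1, -3), b₁ = (1, 1), a₂ = (2, 1), b₂ = (1, -3).
Each slice is an integer combination of E₁ = a₁b₁ᵀ and E₂ = a₂b₂ᵀ: S₀ = −6·E₁ + 2·E₂, S₁ = 3·E₂; reading off coefficients, c₁ = (-6, 0) and c₂ = (2, 3).
Hence T = (1, -3) ⊗ (1, 1) ⊗ (-6, 0) + (2, 1) ⊗ (1, -3) ⊗ (2, 3), so rank(T) ≤ 2.
These bounds meet, so rank(T) = 2.

2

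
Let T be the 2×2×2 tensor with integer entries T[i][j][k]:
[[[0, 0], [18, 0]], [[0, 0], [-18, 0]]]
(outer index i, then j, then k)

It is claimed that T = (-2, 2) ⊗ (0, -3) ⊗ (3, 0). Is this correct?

Yes

Reconstruct entrywise from the claimed factors. For example, T[1,1,0] = -18 and Σₗ aₗ[1]bₗ[1]cₗ[0] = (2)·(-3)·(3) = -18; checking all 8 entries, every one matches. The claim holds.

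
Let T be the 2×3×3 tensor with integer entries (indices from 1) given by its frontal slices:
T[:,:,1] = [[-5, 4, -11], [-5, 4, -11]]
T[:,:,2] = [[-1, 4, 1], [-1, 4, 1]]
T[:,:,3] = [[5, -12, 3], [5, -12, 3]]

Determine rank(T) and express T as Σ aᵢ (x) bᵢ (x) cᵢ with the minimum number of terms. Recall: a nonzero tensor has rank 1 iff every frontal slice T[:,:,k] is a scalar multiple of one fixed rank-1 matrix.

Lower bound: the mode-3 unfolding of T (rows indexed by k, columns by (i,j) = (1,1), (1,2), (1,3), (2,1), (2,2), (2,3)) is [[-5, 4, -11, -5, 4, -11], [-1, 4, 1, -1, 4, 1], [5, -12, 3, 5, -12, 3]].
There the 2×2 minor on rows k ∈ {1, 2}, columns (i,j) ∈ {(1,1), (1,2)} is det [[-5, 4], [-1, 4]] = -16 ≠ 0, so this unfolding has rank ≥ 2; CP rank is at least every unfolding rank, so rank(T) ≥ 2. (Unfolding ranks only ever bound the CP rank from below — rank(T) can be strictly larger than all of them — so the matching upper bound has to come from an explicit 2-term decomposition.)
Upper bound — finding two terms. Every mode-1 slice of T is a multiple of one matrix: T[i,:,:] = a[i]·M with a = [1, 1] and M = [[-5, -1, 5], [4, 4, -12], [-11, 1, 3]] (rows indexed by j, columns by k). So it suffices to write M as a sum of two rank-1 matrices.
The rows of M satisfy (row 2) = −3·(row 1) + (row 3), so splitting by rows, M = [1, -3, 0][-5, -1, 5]ᵀ + [0, 1, 1][-11, 1, 3]ᵀ.
Hence T = [1, 1] (x) [1, -3, 0] (x) [-5, -1, 5] + [1, 1] (x) [0, 1, 1] (x) [-11, 1, 3], so rank(T) ≤ 2.
These bounds meet, so rank(T) = 2.
Check entry T[2,2,1] = 4: (1)·(-3)·(-5) + (1)·(1)·(-11) = 4.

rank(T) = 2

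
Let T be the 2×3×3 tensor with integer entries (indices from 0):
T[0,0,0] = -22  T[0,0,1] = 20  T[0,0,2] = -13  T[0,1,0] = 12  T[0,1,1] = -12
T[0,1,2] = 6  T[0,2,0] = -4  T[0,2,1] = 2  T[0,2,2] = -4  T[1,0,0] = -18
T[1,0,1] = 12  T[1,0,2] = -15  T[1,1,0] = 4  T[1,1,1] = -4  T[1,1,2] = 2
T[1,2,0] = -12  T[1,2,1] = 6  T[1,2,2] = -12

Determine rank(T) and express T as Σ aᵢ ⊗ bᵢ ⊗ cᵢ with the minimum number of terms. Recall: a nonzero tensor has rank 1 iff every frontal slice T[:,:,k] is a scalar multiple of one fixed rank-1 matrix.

Lower bound: the mode-3 unfolding of T (rows indexed by k, columns by (i,j) = (0,0), (0,1), (0,2), (1,0), (1,1), (1,2)) is [[-22, 12, -4, -18, 4, -12], [20, -12, 2, 12, -4, 6], [-13, 6, -4, -15, 2, -12]].
There the 2×2 minor on rows k ∈ {0, 1}, columns (i,j) ∈ {(0,0), (0,1)} is det [[-22, 12], [20, -12]] = 24 ≠ 0, so this unfolding has rank ≥ 2; CP rank is at least every unfolding rank, so rank(T) ≥ 2. (Unfolding ranks only ever bound the CP rank from below — rank(T) can be strictly larger than all of them — so the matching upper bound has to come from an explicit 2-term decomposition.)
Upper bound — finding two terms. Write S_k = T[:,:,k] for the frontal slices: S₀ = [[-22, 12, -4], [-18, 4, -12]], S₁ = [[20, -12, 2], [12, -4, 6]], S₂ = [[-13, 6, -4], [-15, 2, -12]].
If T = a₁ ⊗ b₁ ⊗ c₁ + a₂ ⊗ b₂ ⊗ c₂ then each S_k = c₁[k]·a₁b₁ᵀ + c₂[k]·a₂b₂ᵀ. S₀ and S₁ are linearly independent, so a₁b₁ᵀ and a₂b₂ᵀ must span the same plane of matrices: they are the rank-1 matrices of the form x·S₀ + y·S₁.
The 2×2 minor of x·S₀ + y·S₁ on rows {0,1}, columns {0,1} is 128·x² − 192·xy + 64·y² = 64·(2·x − y)(x − y), vanishing at (x:y) = (1:2) and (1:1).
M₁ = S₀ + 2·S₁ = [[18, -12, 0], [6, -4, 0]] = 2·[3, 1][3, -2, 0]ᵀ and M₂ = S₀ + S₁ = [[-2, 0, -2], [-6, 0, -6]] = (-2)·[1, 3][1, 0, 1]ᵀ, so take a₁ = [3, 1], b₁ = [3, -2, 0], a₂ = [1, 3], b₂ = [1, 0, 1].
Each slice is an integer combination of E₁ = a₁b₁ᵀ and E₂ = a₂b₂ᵀ: S₀ = −2·E₁ − 4·E₂, S₁ = 2·E₁ + 2·E₂, S₂ = −E₁ − 4·E₂; reading off coefficients, c₁ = [-2, 2, -1] and c₂ = [-4, 2, -4].
Hence T = [3, 1] ⊗ [3, -2, 0] ⊗ [-2, 2, -1] + [1, 3] ⊗ [1, 0, 1] ⊗ [-4, 2, -4], so rank(T) ≤ 2.
These bounds meet, so rank(T) = 2.

rank(T) = 2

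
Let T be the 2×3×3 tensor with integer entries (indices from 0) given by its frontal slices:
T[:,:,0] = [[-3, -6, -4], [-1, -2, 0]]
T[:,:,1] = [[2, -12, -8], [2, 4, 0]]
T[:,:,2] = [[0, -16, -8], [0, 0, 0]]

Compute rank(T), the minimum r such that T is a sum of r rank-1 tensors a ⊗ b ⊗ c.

Lower bound: the mode-3 unfolding of T (rows indexed by k, columns by (i,j) = (0,0), (0,1), (0,2), (1,0), (1,1), (1,2)) is [[-3, -6, -4, -1, -2, 0], [2, -12, -8, 2, 4, 0], [0, -16, -8, 0, 0, 0]].
There the 3×3 minor on rows k ∈ {0, 1, 2}, columns (i,j) ∈ {(0,0), (0,1), (0,2)} is det [[-3, -6, -4], [2, -12, -8], [0, -16, -8]] = 128 ≠ 0, so this unfolding has rank ≥ 3; CP rank is at least every unfolding rank, so rank(T) ≥ 3. (Flattening ranks never certify an upper bound on CP rank; for that we must actually write T with 3 rank-1 terms.)
Upper bound: T is a sum of 3 rank-1 terms, T = [1, 0] ⊗ [1, -2, 0] ⊗ [0, 4, 4] + [1, 0] ⊗ [1, 2, 2] ⊗ [-2, -4, -4] + [1, 1] ⊗ [1, 2, 0] ⊗ [-1, 2, 0] (written with every a and b primitive with positive leading entry and the scale carried by c; CP decompositions are not unique, and this one is verified by expanding entrywise), so rank(T) ≤ 3.
These bounds meet, so rank(T) = 3.

3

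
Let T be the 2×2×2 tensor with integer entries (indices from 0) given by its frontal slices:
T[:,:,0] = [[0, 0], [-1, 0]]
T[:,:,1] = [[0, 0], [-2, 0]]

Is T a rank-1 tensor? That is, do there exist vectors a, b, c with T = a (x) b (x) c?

The mode-1 fibre T[:,0,0] = [0, -1] gives a = [0, 1] (primitive direction); the mode-2 fibre T[1,:,0] = [-1, 0] gives b = [1, 0]; then c[k] = T[1,0,k] / (a[1]·b[0]) = [-1, -2] / 1 = [-1, -2].
Expanding [0, 1] (x) [1, 0] (x) [-1, -2] reproduces all 8 entries of T, so T = [0, 1] (x) [1, 0] (x) [-1, -2] and rank(T) ≤ 1.
Equivalently every frontal slice T[:,:,k] is c[k] times the rank-1 matrix [0, 1] (x) [1, 0]. So T has rank 1 (it is nonzero).

Yes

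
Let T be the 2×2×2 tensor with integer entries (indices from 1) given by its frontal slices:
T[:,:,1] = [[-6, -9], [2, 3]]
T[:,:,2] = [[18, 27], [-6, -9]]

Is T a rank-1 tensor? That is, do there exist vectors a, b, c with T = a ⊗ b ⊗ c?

Yes

If T = a ⊗ b ⊗ c then every fibre of T is a multiple of the corresponding factor, so read the factors off the fibres through the nonzero entry T[1,1,1] = -6.
The mode-1 fibre T[:,1,1] = [-6, 2] gives a = (3, -1) (primitive direction); the mode-2 fibre T[1,:,1] = [-6, -9] gives b = (2, 3); then c[k] = T[1,1,k] / (a[1]·b[1]) = [-6, 18] / 6 = (-1, 3).
Expanding (3, -1) ⊗ (2, 3) ⊗ (-1, 3) reproduces all 8 entries of T, so T = (3, -1) ⊗ (2, 3) ⊗ (-1, 3) and rank(T) ≤ 1.
Equivalently every frontal slice T[:,:,k] is c[k] times the rank-1 matrix (3, -1) ⊗ (2, 3). So T has rank 1 (it is nonzero).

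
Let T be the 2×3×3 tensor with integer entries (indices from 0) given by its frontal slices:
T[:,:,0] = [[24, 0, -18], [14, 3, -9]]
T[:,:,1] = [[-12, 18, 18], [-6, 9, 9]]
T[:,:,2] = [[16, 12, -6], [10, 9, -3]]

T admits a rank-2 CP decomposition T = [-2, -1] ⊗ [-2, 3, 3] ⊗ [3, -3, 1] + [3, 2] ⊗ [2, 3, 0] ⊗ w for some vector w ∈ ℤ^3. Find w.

w = [2, 0, 2]

Subtract the known terms from T to get the rank-1 residual R = [3, 2] ⊗ [2, 3, 0] ⊗ w, so R[i,j,k] = a[i]·b[j]·w[k]. Pick indices with nonzero a[0]·b[0] = (3)·(2) = 6. Only the fibre through (0,0,·) is needed: R[0,0,:] = T[0,0,:] − Σₗ aₗ[0]bₗ[0]cₗ = [24, -12, 16] − (-2)·(-2)·[3, -3, 1] = [12, 0, 12]. Then w[k] = R[0,0,k] / 6 for each k, giving w = [12, 0, 12] / 6 = [2, 0, 2].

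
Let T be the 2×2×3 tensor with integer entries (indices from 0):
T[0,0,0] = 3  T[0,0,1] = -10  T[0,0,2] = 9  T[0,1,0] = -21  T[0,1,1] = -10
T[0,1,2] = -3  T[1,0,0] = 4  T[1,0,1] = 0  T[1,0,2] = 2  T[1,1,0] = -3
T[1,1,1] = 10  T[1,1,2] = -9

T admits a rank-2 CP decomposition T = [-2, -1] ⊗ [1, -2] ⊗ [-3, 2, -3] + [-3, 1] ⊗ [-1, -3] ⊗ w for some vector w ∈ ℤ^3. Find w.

w = [-1, -2, 1]

Subtract the known terms from T to get the rank-1 residual R = [-3, 1] ⊗ [-1, -3] ⊗ w, so R[i,j,k] = a[i]·b[j]·w[k]. Pick indices with nonzero a[0]·b[0] = (-3)·(-1) = 3. Only the fibre through (0,0,·) is needed: R[0,0,:] = T[0,0,:] − Σₗ aₗ[0]bₗ[0]cₗ = [3, -10, 9] − (-2)·(1)·[-3, 2, -3] = [-3, -6, 3]. Then w[k] = R[0,0,k] / 3 for each k, giving w = [-3, -6, 3] / 3 = [-1, -2, 1].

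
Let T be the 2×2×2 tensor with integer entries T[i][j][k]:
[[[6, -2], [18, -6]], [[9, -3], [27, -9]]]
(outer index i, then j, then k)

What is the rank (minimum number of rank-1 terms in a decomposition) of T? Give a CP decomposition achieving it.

rank(T) = 1

Lower bound: T ≠ 0 (e.g. T[0,0,0] = 6), so rank(T) ≥ 1.
Upper bound: if T = a ⊗ b ⊗ c then every fibre of T is a multiple of the corresponding factor, so read the factors off the fibres through the nonzero entry T[0,0,0] = 6.
The mode-1 fibre T[:,0,0] = [6, 9] gives a = [2, 3] (primitive direction); the mode-2 fibre T[0,:,0] = [6, 18] gives b = [1, 3]; then c[k] = T[0,0,k] / (a[0]·b[0]) = [6, -2] / 2 = [3, -1].
Expanding [2, 3] ⊗ [1, 3] ⊗ [3, -1] reproduces all 8 entries of T, so T = [2, 3] ⊗ [1, 3] ⊗ [3, -1] and rank(T) ≤ 1.
These bounds meet, so rank(T) = 1.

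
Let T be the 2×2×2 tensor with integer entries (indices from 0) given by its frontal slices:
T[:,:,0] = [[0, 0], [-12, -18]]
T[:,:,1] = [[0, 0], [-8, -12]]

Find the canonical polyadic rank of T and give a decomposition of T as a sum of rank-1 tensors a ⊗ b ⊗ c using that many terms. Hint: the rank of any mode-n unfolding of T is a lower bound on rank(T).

rank(T) = 1

Lower bound: T ≠ 0 (e.g. T[1,0,0] = -12), so rank(T) ≥ 1.
Upper bound: the mode-1 fibre T[:,0,0] = [0, -12] gives a = [0, 1] (primitive direction); the mode-2 fibre T[1,:,0] = [-12, -18] gives b = [2, 3]; then c[k] = T[1,0,k] / (a[1]·b[0]) = [-12, -8] / 2 = [-6, -4].
Expanding [0, 1] ⊗ [2, 3] ⊗ [-6, -4] reproduces all 8 entries of T, so T = [0, 1] ⊗ [2, 3] ⊗ [-6, -4] and rank(T) ≤ 1.
These bounds meet, so rank(T) = 1.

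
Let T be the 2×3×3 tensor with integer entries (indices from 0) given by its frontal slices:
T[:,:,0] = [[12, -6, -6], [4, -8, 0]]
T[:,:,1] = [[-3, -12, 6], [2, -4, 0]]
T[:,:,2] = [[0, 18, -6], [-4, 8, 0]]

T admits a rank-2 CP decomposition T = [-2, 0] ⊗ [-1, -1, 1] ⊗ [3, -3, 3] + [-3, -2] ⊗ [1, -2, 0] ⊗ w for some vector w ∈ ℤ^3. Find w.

w = [-2, -1, 2]

Subtract the known terms from T to get the rank-1 residual R = [-3, -2] ⊗ [1, -2, 0] ⊗ w, so R[i,j,k] = a[i]·b[j]·w[k]. Pick indices with nonzero a[0]·b[0] = (-3)·(1) = -3. Only the fibre through (0,0,·) is needed: R[0,0,:] = T[0,0,:] − Σₗ aₗ[0]bₗ[0]cₗ = [12, -3, 0] − (-2)·(-1)·[3, -3, 3] = [6, 3, -6]. Then w[k] = R[0,0,k] / -3 for each k, giving w = [6, 3, -6] / -3 = [-2, -1, 2].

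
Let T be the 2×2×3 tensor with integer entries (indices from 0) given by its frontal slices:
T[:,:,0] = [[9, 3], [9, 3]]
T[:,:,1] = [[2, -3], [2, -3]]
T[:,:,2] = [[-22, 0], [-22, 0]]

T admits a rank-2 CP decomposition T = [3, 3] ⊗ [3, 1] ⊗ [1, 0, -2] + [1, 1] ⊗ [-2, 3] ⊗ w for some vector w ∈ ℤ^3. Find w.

Subtract the known terms from T to get the rank-1 residual R = [1, 1] ⊗ [-2, 3] ⊗ w, so R[i,j,k] = a[i]·b[j]·w[k]. Pick indices with nonzero a[0]·b[0] = (1)·(-2) = -2. Only the fibre through (0,0,·) is needed: R[0,0,:] = T[0,0,:] − Σₗ aₗ[0]bₗ[0]cₗ = [9, 2, -22] − (3)·(3)·[1, 0, -2] = [0, 2, -4]. Then w[k] = R[0,0,k] / -2 for each k, giving w = [0, 2, -4] / -2 = [0, -1, 2].

w = [0, -1, 2]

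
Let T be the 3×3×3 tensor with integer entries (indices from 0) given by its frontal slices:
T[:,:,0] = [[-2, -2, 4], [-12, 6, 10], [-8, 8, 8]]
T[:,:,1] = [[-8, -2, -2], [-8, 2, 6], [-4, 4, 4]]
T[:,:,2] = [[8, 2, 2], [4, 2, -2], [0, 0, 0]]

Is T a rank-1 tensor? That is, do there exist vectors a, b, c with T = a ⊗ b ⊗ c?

No

The mode-1 unfolding of T (rows indexed by i, columns by (j,k) = (0,0), (0,1), (0,2), (1,0), (1,1), (1,2), (2,0), (2,1), (2,2)) is [[-2, -8, 8, -2, -2, 2, 4, -2, 2], [-12, -8, 4, 6, 2, 2, 10, 6, -2], [-8, -4, 0, 8, 4, 0, 8, 4, 0]].
There the 3×3 minor on rows i ∈ {0, 1, 2}, columns (j,k) ∈ {(0,0), (0,1), (0,2)} is det [[-2, -8, 8], [-12, -8, 4], [-8, -4, 0]] = 96 ≠ 0, so this unfolding has rank ≥ 3; CP rank is at least every unfolding rank, so rank(T) ≥ 3.
In particular rank(T) ≥ 3 > 1, so T is not rank-1.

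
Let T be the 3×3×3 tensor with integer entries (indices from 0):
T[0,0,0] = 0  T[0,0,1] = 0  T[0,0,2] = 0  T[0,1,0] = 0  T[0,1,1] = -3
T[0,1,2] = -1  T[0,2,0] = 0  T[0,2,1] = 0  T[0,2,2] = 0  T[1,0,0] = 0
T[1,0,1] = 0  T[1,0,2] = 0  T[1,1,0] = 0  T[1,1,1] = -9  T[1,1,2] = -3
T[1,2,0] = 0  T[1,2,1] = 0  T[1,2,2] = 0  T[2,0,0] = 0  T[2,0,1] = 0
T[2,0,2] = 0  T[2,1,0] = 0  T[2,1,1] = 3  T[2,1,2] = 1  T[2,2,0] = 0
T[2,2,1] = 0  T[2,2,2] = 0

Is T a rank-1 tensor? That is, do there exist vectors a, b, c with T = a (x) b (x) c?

Yes

If T = a (x) b (x) c then every fibre of T is a multiple of the corresponding factor, so read the factors off the fibres through the nonzero entry T[0,1,1] = -3.
The mode-1 fibre T[:,1,1] = [-3, -9, 3] gives a = (1, 3, -1) (primitive direction); the mode-2 fibre T[0,:,1] = [0, -3, 0] gives b = (0, 1, 0); then c[k] = T[0,1,k] / (a[0]·b[1]) = [0, -3, -1] / 1 = (0, -3, -1).
Expanding (1, 3, -1) (x) (0, 1, 0) (x) (0, -3, -1) reproduces all 27 entries of T, so T = (1, 3, -1) (x) (0, 1, 0) (x) (0, -3, -1) and rank(T) ≤ 1.
Equivalently every frontal slice T[:,:,k] is c[k] times the rank-1 matrix (1, 3, -1) (x) (0, 1, 0). So T has rank 1 (it is nonzero).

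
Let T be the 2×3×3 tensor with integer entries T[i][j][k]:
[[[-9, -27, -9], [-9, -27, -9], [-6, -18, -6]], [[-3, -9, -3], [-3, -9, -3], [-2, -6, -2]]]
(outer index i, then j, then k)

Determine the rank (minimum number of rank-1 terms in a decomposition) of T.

1

Lower bound: T ≠ 0 (e.g. T[0,0,0] = -9), so rank(T) ≥ 1.
Upper bound: the mode-1 fibre T[:,0,0] = [-9, -3] gives a = [3, 1] (primitive direction); the mode-2 fibre T[0,:,0] = [-9, -9, -6] gives b = [3, 3, 2]; then c[k] = T[0,0,k] / (a[0]·b[0]) = [-9, -27, -9] / 9 = [-1, -3, -1].
Expanding [3, 1] ⊗ [3, 3, 2] ⊗ [-1, -3, -1] reproduces all 18 entries of T, so T = [3, 1] ⊗ [3, 3, 2] ⊗ [-1, -3, -1] and rank(T) ≤ 1.
These bounds meet, so rank(T) = 1.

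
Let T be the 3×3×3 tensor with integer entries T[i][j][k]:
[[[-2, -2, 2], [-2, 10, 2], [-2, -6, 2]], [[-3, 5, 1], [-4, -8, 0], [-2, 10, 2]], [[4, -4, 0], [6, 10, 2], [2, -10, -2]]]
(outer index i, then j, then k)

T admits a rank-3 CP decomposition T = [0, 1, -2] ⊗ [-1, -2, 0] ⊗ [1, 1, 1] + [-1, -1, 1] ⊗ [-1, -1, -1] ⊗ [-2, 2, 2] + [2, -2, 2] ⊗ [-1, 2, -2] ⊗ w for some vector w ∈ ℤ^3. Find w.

w = [0, 2, 0]

Subtract the known terms from T to get the rank-1 residual R = [2, -2, 2] ⊗ [-1, 2, -2] ⊗ w, so R[i,j,k] = a[i]·b[j]·w[k]. Pick indices with nonzero a[0]·b[0] = (2)·(-1) = -2. Only the fibre through (0,0,·) is needed: R[0,0,:] = T[0,0,:] − Σₗ aₗ[0]bₗ[0]cₗ = [-2, -2, 2] − (0)·(-1)·[1, 1, 1] − (-1)·(-1)·[-2, 2, 2] = [0, -4, 0]. Then w[k] = R[0,0,k] / -2 for each k, giving w = [0, -4, 0] / -2 = [0, 2, 0].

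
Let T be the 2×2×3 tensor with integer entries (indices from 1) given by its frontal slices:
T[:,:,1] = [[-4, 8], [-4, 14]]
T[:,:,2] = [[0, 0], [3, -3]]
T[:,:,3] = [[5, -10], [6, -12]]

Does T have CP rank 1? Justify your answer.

The mode-3 unfolding of T (rows indexed by k, columns by (i,j) = (1,1), (1,2), (2,1), (2,2)) is [[-4, 8, -4, 14], [0, 0, 3, -3], [5, -10, 6, -12]].
There the 3×3 minor on rows k ∈ {1, 2, 3}, columns (i,j) ∈ {(1,1), (2,1), (2,2)} is det [[-4, -4, 14], [0, 3, -3], [5, 6, -12]] = -78 ≠ 0, so this unfolding has rank ≥ 3; CP rank is at least every unfolding rank, so rank(T) ≥ 3.
In particular rank(T) ≥ 3 > 1, so T is not rank-1.

No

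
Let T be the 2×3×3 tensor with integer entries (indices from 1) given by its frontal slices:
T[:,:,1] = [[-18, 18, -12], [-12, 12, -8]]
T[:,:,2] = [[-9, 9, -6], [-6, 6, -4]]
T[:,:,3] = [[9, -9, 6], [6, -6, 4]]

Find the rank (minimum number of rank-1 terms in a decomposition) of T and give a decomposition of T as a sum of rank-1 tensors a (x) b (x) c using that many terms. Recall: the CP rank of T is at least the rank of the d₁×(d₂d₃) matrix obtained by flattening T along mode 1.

rank(T) = 1

Lower bound: T ≠ 0 (e.g. T[1,1,1] = -18), so rank(T) ≥ 1.
Upper bound: if T = a (x) b (x) c then every fibre of T is a multiple of the corresponding factor, so read the factors off the fibres through the nonzero entry T[1,1,1] = -18.
The mode-1 fibre T[:,1,1] = [-18, -12] gives a = (3, 2) (primitive direction); the mode-2 fibre T[1,:,1] = [-18, 18, -12] gives b = (3, -3, 2); then c[k] = T[1,1,k] / (a[1]·b[1]) = [-18, -9, 9] / 9 = (-2, -1, 1).
Expanding (3, 2) (x) (3, -3, 2) (x) (-2, -1, 1) reproduces all 18 entries of T, so T = (3, 2) (x) (3, -3, 2) (x) (-2, -1, 1) and rank(T) ≤ 1.
These bounds meet, so rank(T) = 1.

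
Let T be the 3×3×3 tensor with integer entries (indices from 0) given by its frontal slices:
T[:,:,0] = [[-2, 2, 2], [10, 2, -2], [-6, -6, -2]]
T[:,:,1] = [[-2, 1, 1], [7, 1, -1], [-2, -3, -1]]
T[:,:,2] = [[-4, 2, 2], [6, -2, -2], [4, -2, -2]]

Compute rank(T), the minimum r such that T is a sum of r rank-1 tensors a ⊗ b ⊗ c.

3

Lower bound: the mode-1 unfolding of T (rows indexed by i, columns by (j,k) = (0,0), (0,1), (0,2), (1,0), (1,1), (1,2), (2,0), (2,1), (2,2)) is [[-2, -2, -4, 2, 1, 2, 2, 1, 2], [10, 7, 6, 2, 1, -2, -2, -1, -2], [-6, -2, 4, -6, -3, -2, -2, -1, -2]].
There the 3×3 minor on rows i ∈ {0, 1, 2}, columns (j,k) ∈ {(0,0), (0,1), (0,2)} is det [[-2, -2, -4], [10, 7, 6], [-6, -2, 4]] = -16 ≠ 0, so this unfolding has rank ≥ 3; CP rank is at least every unfolding rank, so rank(T) ≥ 3. (Unfolding ranks only ever bound the CP rank from below — rank(T) can be strictly larger than all of them — so the matching upper bound has to come from an explicit 3-term decomposition.)
Upper bound: T is a sum of 3 rank-1 terms, T = [0, 1, -1] ⊗ [2, 1, 0] ⊗ [4, 2, 0] + [1, -2, -1] ⊗ [1, 0, 0] ⊗ [0, -1, -2] + [1, -1, -1] ⊗ [1, -1, -1] ⊗ [-2, -1, -2] (written with every a and b primitive with positive leading entry and the scale carried by c; CP decompositions are not unique, and this one is verified by expanding entrywise), so rank(T) ≤ 3.
These bounds meet, so rank(T) = 3.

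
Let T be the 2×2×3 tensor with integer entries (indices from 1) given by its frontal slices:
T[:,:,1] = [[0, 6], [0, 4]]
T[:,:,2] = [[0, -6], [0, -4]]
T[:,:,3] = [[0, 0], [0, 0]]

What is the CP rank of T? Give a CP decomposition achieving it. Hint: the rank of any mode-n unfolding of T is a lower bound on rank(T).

rank(T) = 1

Lower bound: T ≠ 0 (e.g. T[1,2,1] = 6), so rank(T) ≥ 1.
Upper bound: if T = a ⊗ b ⊗ c then every fibre of T is a multiple of the corresponding factor, so read the factors off the fibres through the nonzero entry T[1,2,1] = 6.
The mode-1 fibre T[:,2,1] = [6, 4] gives a = (3, 2) (primitive direction); the mode-2 fibre T[1,:,1] = [0, 6] gives b = (0, 1); then c[k] = T[1,2,k] / (a[1]·b[2]) = [6, -6, 0] / 3 = (2, -2, 0).
Expanding (3, 2) ⊗ (0, 1) ⊗ (2, -2, 0) reproduces all 12 entries of T, so T = (3, 2) ⊗ (0, 1) ⊗ (2, -2, 0) and rank(T) ≤ 1.
These bounds meet, so rank(T) = 1.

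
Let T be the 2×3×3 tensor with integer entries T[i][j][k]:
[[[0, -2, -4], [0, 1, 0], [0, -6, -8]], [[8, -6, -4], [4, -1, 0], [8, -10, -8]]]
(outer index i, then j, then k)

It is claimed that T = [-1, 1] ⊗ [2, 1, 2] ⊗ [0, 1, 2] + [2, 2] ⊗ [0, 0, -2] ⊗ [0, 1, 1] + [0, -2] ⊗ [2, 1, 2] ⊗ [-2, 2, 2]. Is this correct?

No

Reconstruct entry (0,1,1) from the claimed factors: Σₗ aₗ[0]bₗ[1]cₗ[1] = (-1)·(1)·(1) + (2)·(0)·(1) + (0)·(1)·(2) = -1, but T[0,1,1] = 1. The claim is false.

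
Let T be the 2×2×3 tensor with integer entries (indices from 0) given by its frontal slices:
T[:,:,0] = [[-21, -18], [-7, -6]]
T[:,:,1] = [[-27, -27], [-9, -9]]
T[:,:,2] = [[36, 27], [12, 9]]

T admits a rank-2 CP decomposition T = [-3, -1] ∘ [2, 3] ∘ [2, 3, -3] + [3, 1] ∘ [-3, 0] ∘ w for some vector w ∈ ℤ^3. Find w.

w = [1, 1, -2]

Subtract the known terms from T to get the rank-1 residual R = [3, 1] ∘ [-3, 0] ∘ w, so R[i,j,k] = a[i]·b[j]·w[k]. Pick indices with nonzero a[0]·b[0] = (3)·(-3) = -9. Only the fibre through (0,0,·) is needed: R[0,0,:] = T[0,0,:] − Σₗ aₗ[0]bₗ[0]cₗ = [-21, -27, 36] − (-3)·(2)·[2, 3, -3] = [-9, -9, 18]. Then w[k] = R[0,0,k] / -9 for each k, giving w = [-9, -9, 18] / -9 = [1, 1, -2].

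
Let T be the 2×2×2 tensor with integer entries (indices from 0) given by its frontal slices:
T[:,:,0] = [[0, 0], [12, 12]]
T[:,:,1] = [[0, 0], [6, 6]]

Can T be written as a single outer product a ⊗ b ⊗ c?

Yes

If T = a ⊗ b ⊗ c then every fibre of T is a multiple of the corresponding factor, so read the factors off the fibres through the nonzero entry T[1,0,0] = 12.
The mode-1 fibre T[:,0,0] = [0, 12] gives a = [0, 1] (primitive direction); the mode-2 fibre T[1,:,0] = [12, 12] gives b = [1, 1]; then c[k] = T[1,0,k] / (a[1]·b[0]) = [12, 6] / 1 = [12, 6].
Expanding [0, 1] ⊗ [1, 1] ⊗ [12, 6] reproduces all 8 entries of T, so T = [0, 1] ⊗ [1, 1] ⊗ [12, 6] and rank(T) ≤ 1.
Equivalently every frontal slice T[:,:,k] is c[k] times the rank-1 matrix [0, 1] ⊗ [1, 1]. So T has rank 1 (it is nonzero).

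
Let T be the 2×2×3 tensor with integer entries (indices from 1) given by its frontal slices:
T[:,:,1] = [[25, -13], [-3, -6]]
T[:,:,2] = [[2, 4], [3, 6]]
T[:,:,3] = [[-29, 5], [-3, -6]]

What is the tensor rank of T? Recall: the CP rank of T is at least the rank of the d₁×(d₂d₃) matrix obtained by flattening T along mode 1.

Lower bound: the mode-2 unfolding of T (rows indexed by j, columns by (i,k) = (1,1), (1,2), (1,3), (2,1), (2,2), (2,3)) is [[25, 2, -29, -3, 3, -3], [-13, 4, 5, -6, 6, -6]].
There the 2×2 minor on rows j ∈ {1, 2}, columns (i,k) ∈ {(1,1), (1,2)} is det [[25, 2], [-13, 4]] = 126 ≠ 0, so this unfolding has rank ≥ 2; CP rank is at least every unfolding rank, so rank(T) ≥ 2. (This is only a lower bound: in general the CP rank may exceed every unfolding rank, so we still need to exhibit 2 rank-1 terms summing to T.)
Upper bound — finding two terms. Write S_k = T[:,:,k] for the frontal slices: S₁ = [[25, -13], [-3, -6]], S₂ = [[2, 4], [3, 6]], S₃ = [[-29, 5], [-3, -6]].
If T = a₁ ⊗ b₁ ⊗ c₁ + a₂ ⊗ b₂ ⊗ c₂ then each S_k = c₁[k]·a₁b₁ᵀ + c₂[k]·a₂b₂ᵀ. S₁ and S₂ are linearly independent, so a₁b₁ᵀ and a₂b₂ᵀ must span the same plane of matrices: they are the rank-1 matrices of the form x·S₁ + y·S₂.
det(x·S₁ + y·S₂) is −189·x² + 189·xy = (-189)·(x − y)(x), vanishing at (x:y) = (1:1) and (0:1).
M₁ = S₁ + S₂ = [[27, -9], [0, 0]] = 9·[1, 0][3, -1]ᵀ and M₂ = S₂ = [[2, 4], [3, 6]] = [2, 3][1, 2]ᵀ, so take a₁ = [1, 0], b₁ = [3, -1], a₂ = [2, 3], b₂ = [1, 2].
Each slice is an integer combination of E₁ = a₁b₁ᵀ and E₂ = a₂b₂ᵀ: S₁ = 9·E₁ − E₂, S₂ = E₂, S₃ = −9·E₁ − E₂; reading off coefficients, c₁ = [9, 0, -9] and c₂ = [-1, 1, -1].
Hence T = [1, 0] ⊗ [3, -1] ⊗ [9, 0, -9] + [2, 3] ⊗ [1, 2] ⊗ [-1, 1, -1], so rank(T) ≤ 2.
These bounds meet, so rank(T) = 2.

2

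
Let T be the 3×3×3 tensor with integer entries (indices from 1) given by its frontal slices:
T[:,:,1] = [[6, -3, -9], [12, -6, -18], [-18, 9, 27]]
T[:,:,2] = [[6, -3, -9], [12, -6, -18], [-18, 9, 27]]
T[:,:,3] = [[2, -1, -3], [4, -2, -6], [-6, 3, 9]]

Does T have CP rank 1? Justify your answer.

If T = a ⊗ b ⊗ c then every fibre of T is a multiple of the corresponding factor, so read the factors off the fibres through the nonzero entry T[1,1,1] = 6.
The mode-1 fibre T[:,1,1] = [6, 12, -18] gives a = [1, 2, -3] (primitive direction); the mode-2 fibre T[1,:,1] = [6, -3, -9] gives b = [2, -1, -3]; then c[k] = T[1,1,k] / (a[1]·b[1]) = [6, 6, 2] / 2 = [3, 3, 1].
Expanding [1, 2, -3] ⊗ [2, -1, -3] ⊗ [3, 3, 1] reproduces all 27 entries of T, so T = [1, 2, -3] ⊗ [2, -1, -3] ⊗ [3, 3, 1] and rank(T) ≤ 1.
Equivalently every frontal slice T[:,:,k] is c[k] times the rank-1 matrix [1, 2, -3] ⊗ [2, -1, -3]. So T has rank 1 (it is nonzero).

Yes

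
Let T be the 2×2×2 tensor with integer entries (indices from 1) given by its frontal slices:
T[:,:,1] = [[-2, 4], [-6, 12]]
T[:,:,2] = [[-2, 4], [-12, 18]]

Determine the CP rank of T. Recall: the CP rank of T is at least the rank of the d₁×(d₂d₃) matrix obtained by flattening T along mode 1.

2

Lower bound: in the mode-1 unfolding of T (rows indexed by i, columns by (j,k)) the 2×2 minor on rows i ∈ {1, 2}, columns (j,k) ∈ {(1,1), (1,2)} is det [[-2, -2], [-6, -12]] = 12 ≠ 0, so that unfolding has rank ≥ 2 and hence rank(T) ≥ 2 (CP rank is at least every unfolding rank, though it can be larger).
Upper bound: with S_k = T[:,:,k], the two rank-1 terms a₁b₁ᵀ, a₂b₂ᵀ are the rank-1 members of the pencil x·S₁ + y·S₂.
det(x·S₁ + y·S₂) is 12·xy + 12·y² = 12·(y)(x + y), vanishing at (x:y) = (1:0) and (1:-1).
M₁ = S₁ = [[-2, 4], [-6, 12]] = (-2)·[1, 3][1, -2]ᵀ and M₂ = S₁ − S₂ = [[0, 0], [6, -6]] = 6·[0, 1][1, -1]ᵀ, so take a₁ = [1, 3], b₁ = [1, -2], a₂ = [0, 1], b₂ = [1, -1].
Each slice is an integer combination of E₁ = a₁b₁ᵀ and E₂ = a₂b₂ᵀ: S₁ = −2·E₁, S₂ = −2·E₁ − 6·E₂; reading off coefficients, c₁ = [-2, -2] and c₂ = [0, -6].
Hence T = [1, 3] ⊗ [1, -2] ⊗ [-2, -2] + [0, 1] ⊗ [1, -1] ⊗ [0, -6], so rank(T) ≤ 2.
These bounds meet, so rank(T) = 2.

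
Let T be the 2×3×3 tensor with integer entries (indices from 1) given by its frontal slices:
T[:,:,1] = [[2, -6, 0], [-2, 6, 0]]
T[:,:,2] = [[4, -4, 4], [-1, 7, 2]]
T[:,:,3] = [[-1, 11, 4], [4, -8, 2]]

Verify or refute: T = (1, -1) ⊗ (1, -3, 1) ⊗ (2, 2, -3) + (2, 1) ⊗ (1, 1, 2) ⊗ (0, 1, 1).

Reconstruct entry (1,3,1) from the claimed factors: Σₗ aₗ[1]bₗ[3]cₗ[1] = (1)·(1)·(2) + (2)·(2)·(0) = 2, but T[1,3,1] = 0. The claim is false.

No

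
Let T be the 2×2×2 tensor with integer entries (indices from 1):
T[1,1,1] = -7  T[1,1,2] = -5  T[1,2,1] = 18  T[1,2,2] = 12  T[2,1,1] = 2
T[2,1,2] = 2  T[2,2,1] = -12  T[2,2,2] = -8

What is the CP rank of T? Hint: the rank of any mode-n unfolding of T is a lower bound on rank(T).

Lower bound: the mode-2 unfolding of T (rows indexed by j, columns by (i,k) = (1,1), (1,2), (2,1), (2,2)) is [[-7, -5, 2, 2], [18, 12, -12, -8]].
There the 2×2 minor on rows j ∈ {1, 2}, columns (i,k) ∈ {(1,1), (1,2)} is det [[-7, -5], [18, 12]] = 6 ≠ 0, so this unfolding has rank ≥ 2; CP rank is at least every unfolding rank, so rank(T) ≥ 2. (This is only a lower bound: in general the CP rank may exceed every unfolding rank, so we still need to exhibit 2 rank-1 terms summing to T.)
Upper bound — finding two terms. Write S_k = T[:,:,k] for the frontal slices: S₁ = [[-7, 18], [2, -12]], S₂ = [[-5, 12], [2, -8]].
If T = a₁ ⊗ b₁ ⊗ c₁ + a₂ ⊗ b₂ ⊗ c₂ then each S_k = c₁[k]·a₁b₁ᵀ + c₂[k]·a₂b₂ᵀ. S₁ and S₂ are linearly independent, so a₁b₁ᵀ and a₂b₂ᵀ must span the same plane of matrices: they are the rank-1 matrices of the form x·S₁ + y·S₂.
det(x·S₁ + y·S₂) is 48·x² + 56·xy + 16·y² = 8·(3·x + 2·y)(2·x + y), vanishing at (x:y) = (2:-3) and (1:-2).
M₁ = 2·S₁ − 3·S₂ = [[1, 0], [-2, 0]] = (1, -2)(1, 0)ᵀ and M₂ = S₁ − 2·S₂ = [[3, -6], [-2, 4]] = (3, -2)(1, -2)ᵀ, so take a₁ = (1, -2), b₁ = (1, 0), a₂ = (3, -2), b₂ = (1, -2).
Each slice is an integer combination of E₁ = a₁b₁ᵀ and E₂ = a₂b₂ᵀ: S₁ = 2·E₁ − 3·E₂, S₂ = E₁ − 2·E₂; reading off coefficients, c₁ = (2, 1) and c₂ = (-3, -2).
Hence T = (1, -2) ⊗ (1, 0) ⊗ (2, 1) + (3, -2) ⊗ (1, -2) ⊗ (-3, -2), so rank(T) ≤ 2.
These bounds meet, so rank(T) = 2.

2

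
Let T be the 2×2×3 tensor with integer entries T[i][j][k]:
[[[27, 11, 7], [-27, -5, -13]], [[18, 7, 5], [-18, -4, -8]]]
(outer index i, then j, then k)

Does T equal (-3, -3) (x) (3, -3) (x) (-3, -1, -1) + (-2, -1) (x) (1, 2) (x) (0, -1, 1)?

No

Reconstruct entry (1,0,0) from the claimed factors: Σₗ aₗ[1]bₗ[0]cₗ[0] = (-3)·(3)·(-3) + (-1)·(1)·(0) = 27, but T[1,0,0] = 18. The claim is false.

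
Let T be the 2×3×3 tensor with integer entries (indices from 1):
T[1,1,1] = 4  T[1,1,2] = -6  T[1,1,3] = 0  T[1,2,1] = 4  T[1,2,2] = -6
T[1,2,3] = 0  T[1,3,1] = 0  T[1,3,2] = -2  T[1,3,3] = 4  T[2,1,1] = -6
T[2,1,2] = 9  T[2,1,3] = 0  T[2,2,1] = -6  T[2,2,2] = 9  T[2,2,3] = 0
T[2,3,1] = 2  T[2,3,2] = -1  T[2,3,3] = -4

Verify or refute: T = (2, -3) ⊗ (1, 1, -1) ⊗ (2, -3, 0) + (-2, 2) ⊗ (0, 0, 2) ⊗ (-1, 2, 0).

Reconstruct entry (1,3,3) from the claimed factors: Σₗ aₗ[1]bₗ[3]cₗ[3] = (2)·(-1)·(0) + (-2)·(2)·(0) = 0, but T[1,3,3] = 4. The claim is false.

No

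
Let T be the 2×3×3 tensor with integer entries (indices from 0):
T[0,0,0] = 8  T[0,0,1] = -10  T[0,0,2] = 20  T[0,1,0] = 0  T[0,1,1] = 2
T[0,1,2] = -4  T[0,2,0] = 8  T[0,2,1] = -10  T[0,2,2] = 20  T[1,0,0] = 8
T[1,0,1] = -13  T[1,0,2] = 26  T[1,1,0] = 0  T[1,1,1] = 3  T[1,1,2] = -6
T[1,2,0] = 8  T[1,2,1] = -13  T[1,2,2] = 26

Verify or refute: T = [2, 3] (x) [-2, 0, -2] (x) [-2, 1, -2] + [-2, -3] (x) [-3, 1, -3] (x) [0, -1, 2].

Reconstruct entry (1,0,0) from the claimed factors: Σₗ aₗ[1]bₗ[0]cₗ[0] = (3)·(-2)·(-2) + (-3)·(-3)·(0) = 12, but T[1,0,0] = 8. The claim is false.

No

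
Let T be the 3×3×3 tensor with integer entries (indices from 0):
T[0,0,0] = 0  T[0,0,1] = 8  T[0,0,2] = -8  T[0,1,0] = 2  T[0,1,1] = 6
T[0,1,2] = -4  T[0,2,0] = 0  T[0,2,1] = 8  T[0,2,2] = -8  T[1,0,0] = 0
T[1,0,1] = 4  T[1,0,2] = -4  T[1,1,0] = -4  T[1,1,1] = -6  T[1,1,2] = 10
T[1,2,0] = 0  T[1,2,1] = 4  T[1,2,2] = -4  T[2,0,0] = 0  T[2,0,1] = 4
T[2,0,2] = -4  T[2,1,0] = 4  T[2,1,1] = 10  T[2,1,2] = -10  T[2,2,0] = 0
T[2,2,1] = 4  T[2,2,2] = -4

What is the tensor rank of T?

3

Lower bound: the mode-1 unfolding of T (rows indexed by i, columns by (j,k) = (0,0), (0,1), (0,2), (1,0), (1,1), (1,2), (2,0), (2,1), (2,2)) is [[0, 8, -8, 2, 6, -4, 0, 8, -8], [0, 4, -4, -4, -6, 10, 0, 4, -4], [0, 4, -4, 4, 10, -10, 0, 4, -4]].
There the 3×3 minor on rows i ∈ {0, 1, 2}, columns (j,k) ∈ {(0,1), (1,0), (1,1)} is det [[8, 2, 6], [4, -4, -6], [4, 4, 10]] = -64 ≠ 0, so this unfolding has rank ≥ 3; CP rank is at least every unfolding rank, so rank(T) ≥ 3. (Unfolding ranks only ever bound the CP rank from below — rank(T) can be strictly larger than all of them — so the matching upper bound has to come from an explicit 3-term decomposition.)
Upper bound: T is a sum of 3 rank-1 terms, T = [1, -2, 2] ⊗ [0, 1, 0] ⊗ [2, 2, -4] + [1, 0, 1] ⊗ [0, 1, 0] ⊗ [0, 8, -4] + [2, 1, 1] ⊗ [2, -1, 2] ⊗ [0, 2, -2] (written with every a and b primitive with positive leading entry and the scale carried by c; CP decompositions are not unique, and this one is verified by expanding entrywise), so rank(T) ≤ 3.
These bounds meet, so rank(T) = 3.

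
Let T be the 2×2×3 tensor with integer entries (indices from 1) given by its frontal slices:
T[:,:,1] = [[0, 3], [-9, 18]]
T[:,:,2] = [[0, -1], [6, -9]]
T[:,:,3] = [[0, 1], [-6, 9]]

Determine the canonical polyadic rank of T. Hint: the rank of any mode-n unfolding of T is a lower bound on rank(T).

Lower bound: the mode-2 unfolding of T (rows indexed by j, columns by (i,k) = (1,1), (1,2), (1,3), (2,1), (2,2), (2,3)) is [[0, 0, 0, -9, 6, -6], [3, -1, 1, 18, -9, 9]].
There the 2×2 minor on rows j ∈ {1, 2}, columns (i,k) ∈ {(1,1), (2,1)} is det [[0, -9], [3, 18]] = 27 ≠ 0, so this unfolding has rank ≥ 2; CP rank is at least every unfolding rank, so rank(T) ≥ 2. (Unfolding ranks only ever bound the CP rank from below — rank(T) can be strictly larger than all of them — so the matching upper bound has to come from an explicit 2-term decomposition.)
Upper bound — finding two terms. Write S_k = T[:,:,k] for the frontal slices: S₁ = [[0, 3], [-9, 18]], S₂ = [[0, -1], [6, -9]], S₃ = [[0, 1], [-6, 9]].
If T = a₁ ⊗ b₁ ⊗ c₁ + a₂ ⊗ b₂ ⊗ c₂ then each S_k = c₁[k]·a₁b₁ᵀ + c₂[k]·a₂b₂ᵀ. S₁ and S₂ are linearly independent, so a₁b₁ᵀ and a₂b₂ᵀ must span the same plane of matrices: they are the rank-1 matrices of the form x·S₁ + y·S₂.
det(x·S₁ + y·S₂) is 27·x² − 27·xy + 6·y² = 3·(3·x − 2·y)(3·x − y), vanishing at (x:y) = (2:3) and (1:3).
M₁ = 2·S₁ + 3·S₂ = [[0, 3], [0, 9]] = 3·[1, 3][0, 1]ᵀ and M₂ = S₁ + 3·S₂ = [[0, 0], [9, -9]] = 9·[0, 1][1, -1]ᵀ, so take a₁ = [1, 3], b₁ = [0, 1], a₂ = [0, 1], b₂ = [1, -1].
Each slice is an integer combination of E₁ = a₁b₁ᵀ and E₂ = a₂b₂ᵀ: S₁ = 3·E₁ − 9·E₂, S₂ = −E₁ + 6·E₂, S₃ = E₁ − 6·E₂; reading off coefficients, c₁ = [3, -1, 1] and c₂ = [-9, 6, -6].
Hence T = [1, 3] ⊗ [0, 1] ⊗ [3, -1, 1] + [0, 1] ⊗ [1, -1] ⊗ [-9, 6, -6], so rank(T) ≤ 2.
These bounds meet, so rank(T) = 2.

2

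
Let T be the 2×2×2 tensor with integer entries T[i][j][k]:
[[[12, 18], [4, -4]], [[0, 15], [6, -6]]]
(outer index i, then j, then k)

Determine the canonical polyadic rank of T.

2

Lower bound: in the mode-1 unfolding of T (rows indexed by i, columns by (j,k)) the 2×2 minor on rows i ∈ {0, 1}, columns (j,k) ∈ {(0,0), (0,1)} is det [[12, 18], [0, 15]] = 180 ≠ 0, so that unfolding has rank ≥ 2 and hence rank(T) ≥ 2 (CP rank is at least every unfolding rank, though it can be larger).
Upper bound: with S_k = T[:,:,k], the two rank-1 terms a₁b₁ᵀ, a₂b₂ᵀ are the rank-1 members of the pencil x·S₀ + y·S₁.
det(x·S₀ + y·S₁) is 72·x² − 24·xy − 48·y² = 24·(3·x + 2·y)(x − y), vanishing at (x:y) = (2:-3) and (1:1).
M₁ = 2·S₀ − 3·S₁ = [[-30, 20], [-45, 30]] = (-5)·[2, 3][3, -2]ᵀ and M₂ = S₀ + S₁ = [[30, 0], [15, 0]] = 15·[2, 1][1, 0]ᵀ, so take a₁ = [2, 3], b₁ = [3, -2], a₂ = [2, 1], b₂ = [1, 0].
Each slice is an integer combination of E₁ = a₁b₁ᵀ and E₂ = a₂b₂ᵀ: S₀ = −E₁ + 9·E₂, S₁ = E₁ + 6·E₂; reading off coefficients, c₁ = [-1, 1] and c₂ = [9, 6].
Hence T = [2, 3] ⊗ [3, -2] ⊗ [-1, 1] + [2, 1] ⊗ [1, 0] ⊗ [9, 6], so rank(T) ≤ 2.
These bounds meet, so rank(T) = 2.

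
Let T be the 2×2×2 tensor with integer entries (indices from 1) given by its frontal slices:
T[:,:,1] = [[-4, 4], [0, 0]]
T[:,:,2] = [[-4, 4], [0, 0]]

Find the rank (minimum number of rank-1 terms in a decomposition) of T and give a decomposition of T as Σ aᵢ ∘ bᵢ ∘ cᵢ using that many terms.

Lower bound: T ≠ 0 (e.g. T[1,1,1] = -4), so rank(T) ≥ 1.
Upper bound: the mode-1 fibre T[:,1,1] = [-4, 0] gives a = [1, 0] (primitive direction); the mode-2 fibre T[1,:,1] = [-4, 4] gives b = [1, -1]; then c[k] = T[1,1,k] / (a[1]·b[1]) = [-4, -4] / 1 = [-4, -4].
Expanding [1, 0] ∘ [1, -1] ∘ [-4, -4] reproduces all 8 entries of T, so T = [1, 0] ∘ [1, -1] ∘ [-4, -4] and rank(T) ≤ 1.
These bounds meet, so rank(T) = 1.

rank(T) = 1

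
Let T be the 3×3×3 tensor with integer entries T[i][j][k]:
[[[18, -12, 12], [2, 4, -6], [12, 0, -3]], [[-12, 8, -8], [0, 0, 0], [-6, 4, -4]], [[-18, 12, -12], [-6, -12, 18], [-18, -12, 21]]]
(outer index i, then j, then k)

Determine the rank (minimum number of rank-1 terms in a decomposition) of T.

Lower bound: the mode-3 unfolding of T (rows indexed by k, columns by (i,j) = (0,0), (0,1), (0,2), (1,0), (1,1), (1,2), (2,0), (2,1), (2,2)) is [[18, 2, 12, -12, 0, -6, -18, -6, -18], [-12, 4, 0, 8, 0, 4, 12, -12, -12], [12, -6, -3, -8, 0, -4, -12, 18, 21]].
There the 2×2 minor on rows k ∈ {0, 1}, columns (i,j) ∈ {(0,0), (0,1)} is det [[18, 2], [-12, 4]] = 96 ≠ 0, so this unfolding has rank ≥ 2; CP rank is at least every unfolding rank, so rank(T) ≥ 2. (This is only a lower bound: in general the CP rank may exceed every unfolding rank, so we still need to exhibit 2 rank-1 terms summing to T.)
Upper bound — finding two terms. Write S_k = T[:,:,k] for the frontal slices: S₀ = [[18, 2, 12], [-12, 0, -6], [-18, -6, -18]], S₁ = [[-12, 4, 0], [8, 0, 4], [12, -12, -12]], S₂ = [[12, -6, -3], [-8, 0, -4], [-12, 18, 21]].
If T = a₁ ⊗ b₁ ⊗ c₁ + a₂ ⊗ b₂ ⊗ c₂ then each S_k = c₁[k]·a₁b₁ᵀ + c₂[k]·a₂b₂ᵀ. S₀ and S₁ are linearly independent, so a₁b₁ᵀ and a₂b₂ᵀ must span the same plane of matrices: they are the rank-1 matrices of the form x·S₀ + y·S₁.
The 2×2 minor of x·S₀ + y·S₁ on rows {0,1}, columns {0,1} is 24·x² + 32·xy − 32·y² = 8·(3·x − 2·y)(x + 2·y), vanishing at (x:y) = (2:3) and (2:-1).
M₁ = 2·S₀ + 3·S₁ = [[0, 16, 24], [0, 0, 0], [0, -48, -72]] = 8·(1, 0, -3)(0, 2, 3)ᵀ and M₂ = 2·S₀ − S₁ = [[48, 0, 24], [-32, 0, -16], [-48, 0, -24]] = 8·(3, -2, -3)(2, 0, 1)ᵀ, so take a₁ = (1, 0, -3), b₁ = (0, 2, 3), a₂ = (3, -2, -3), b₂ = (2, 0, 1).
Each slice is an integer combination of E₁ = a₁b₁ᵀ and E₂ = a₂b₂ᵀ: S₀ = E₁ + 3·E₂, S₁ = 2·E₁ − 2·E₂, S₂ = −3·E₁ + 2·E₂; reading off coefficients, c₁ = (1, 2, -3) and c₂ = (3, -2, 2).
Hence T = (1, 0, -3) ⊗ (0, 2, 3) ⊗ (1, 2, -3) + (3, -2, -3) ⊗ (2, 0, 1) ⊗ (3, -2, 2), so rank(T) ≤ 2.
These bounds meet, so rank(T) = 2.

2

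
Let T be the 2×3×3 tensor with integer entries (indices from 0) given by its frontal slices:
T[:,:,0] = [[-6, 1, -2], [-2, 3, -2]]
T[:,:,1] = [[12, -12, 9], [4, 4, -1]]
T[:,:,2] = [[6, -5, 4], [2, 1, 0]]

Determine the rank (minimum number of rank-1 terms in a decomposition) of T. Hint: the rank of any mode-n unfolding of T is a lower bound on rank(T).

Lower bound: the mode-3 unfolding of T (rows indexed by k, columns by (i,j) = (0,0), (0,1), (0,2), (1,0), (1,1), (1,2)) is [[-6, 1, -2, -2, 3, -2], [12, -12, 9, 4, 4, -1], [6, -5, 4, 2, 1, 0]].
There the 2×2 minor on rows k ∈ {0, 1}, columns (i,j) ∈ {(0,0), (0,1)} is det [[-6, 1], [12, -12]] = 60 ≠ 0, so this unfolding has rank ≥ 2; CP rank is at least every unfolding rank, so rank(T) ≥ 2. (This is only a lower bound: in general the CP rank may exceed every unfolding rank, so we still need to exhibit 2 rank-1 terms summing to T.)
Upper bound — finding two terms. Write S_k = T[:,:,k] for the frontal slices: S₀ = [[-6, 1, -2], [-2, 3, -2]], S₁ = [[12, -12, 9], [4, 4, -1]], S₂ = [[6, -5, 4], [2, 1, 0]].
If T = a₁ ⊗ b₁ ⊗ c₁ + a₂ ⊗ b₂ ⊗ c₂ then each S_k = c₁[k]·a₁b₁ᵀ + c₂[k]·a₂b₂ᵀ. S₀ and S₁ are linearly independent, so a₁b₁ᵀ and a₂b₂ᵀ must span the same plane of matrices: they are the rank-1 matrices of the form x·S₀ + y·S₁.
The 2×2 minor of x·S₀ + y·S₁ on rows {0,1}, columns {0,1} is −16·x² − 16·xy + 96·y² = (-16)·(x + 3·y)(x − 2·y), vanishing at (x:y) = (3:-1) and (2:1).
M₁ = 3·S₀ − S₁ = [[-30, 15, -15], [-10, 5, -5]] = (-5)·[3, 1][2, -1, 1]ᵀ and M₂ = 2·S₀ + S₁ = [[0, -10, 5], [0, 10, -5]] = (-5)·[1, -1][0, 2, -1]ᵀ, so take a₁ = [3, 1], b₁ = [2, -1, 1], a₂ = [1, -1], b₂ = [0, 2, -1].
Each slice is an integer combination of E₁ = a₁b₁ᵀ and E₂ = a₂b₂ᵀ: S₀ = −E₁ − E₂, S₁ = 2·E₁ − 3·E₂, S₂ = E₁ − E₂; reading off coefficients, c₁ = [-1, 2, 1] and c₂ = [-1, -3, -1].
Hence T = [3, 1] ⊗ [2, -1, 1] ⊗ [-1, 2, 1] + [1, -1] ⊗ [0, 2, -1] ⊗ [-1, -3, -1], so rank(T) ≤ 2.
These bounds meet, so rank(T) = 2.

2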